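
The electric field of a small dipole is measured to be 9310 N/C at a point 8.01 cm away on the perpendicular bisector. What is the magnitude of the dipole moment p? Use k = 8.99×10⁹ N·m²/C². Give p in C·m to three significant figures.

In the equatorial plane E = kp/r³, so p = Er³/(k).
p = (9310)·(0.0801)³ / (8.99×10⁹) = 5.322×10⁻¹⁰ C·m.

p ≈ 5.32×10⁻¹⁰ C·m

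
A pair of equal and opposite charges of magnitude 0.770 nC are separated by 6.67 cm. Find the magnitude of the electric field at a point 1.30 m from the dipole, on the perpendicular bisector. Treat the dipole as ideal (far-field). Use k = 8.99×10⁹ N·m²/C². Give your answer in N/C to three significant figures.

E ≈ 0.210 N/C

Dipole moment p = qd = (7.70×10⁻¹⁰ C)(0.0667 m) = 5.136×10⁻¹¹ C·m.
On the perpendicular bisector E = kp/r³ (half the axial value at the same distance).
E = (8.99×10⁹)(5.136×10⁻¹¹) / (1.30)³ = 0.2102 N/C.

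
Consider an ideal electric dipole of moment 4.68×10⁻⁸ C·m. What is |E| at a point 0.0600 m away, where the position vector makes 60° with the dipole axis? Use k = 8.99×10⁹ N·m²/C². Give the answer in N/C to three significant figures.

At angle θ the dipole field magnitude is E = (kp/r³)·√(1 + 3cos²θ).
kp/r³ = (8.99×10⁹)(4.68×10⁻⁸) / (0.0600)³ = 1.948×10⁶ N/C.
√(1 + 3cos²60°) = √(1 + 3·0.2500) = √1.7500 ≈ 1.3229.
E ≈ 1.948×10⁶ × 1.323 = 2.577×10⁶ N/C.

E ≈ 2.58×10⁶ N/C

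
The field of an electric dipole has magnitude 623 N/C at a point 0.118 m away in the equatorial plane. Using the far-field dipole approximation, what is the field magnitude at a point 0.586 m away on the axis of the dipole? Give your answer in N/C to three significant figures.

E ≈ 10.2 N/C

Dipole fields scale as 1/r³ in the far field.
The axial field is twice the equatorial field at the same r, so the geometry factor is 2/1.
E₂ = E₁ · (2/1) · (r₁/r₂)³ = 623 · 2 · (0.118/0.586)³.
(r₁/r₂)³ = (0.2014)³ = 0.008165.
E₂ ≈ 10.17 N/C.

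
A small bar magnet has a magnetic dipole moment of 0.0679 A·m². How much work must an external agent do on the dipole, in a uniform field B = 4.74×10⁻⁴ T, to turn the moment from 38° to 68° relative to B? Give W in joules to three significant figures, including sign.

W ≈ 1.33×10⁻⁵ J

W_ext = ΔU = −mB cosθ₂ + mB cosθ₁ = mB(cosθ₁ − cosθ₂).
W = (0.0679)(4.74×10⁻⁴)·(cos38° − cos68°) = (3.218×10⁻⁵)·(+0.4134) = 1.331×10⁻⁵ J.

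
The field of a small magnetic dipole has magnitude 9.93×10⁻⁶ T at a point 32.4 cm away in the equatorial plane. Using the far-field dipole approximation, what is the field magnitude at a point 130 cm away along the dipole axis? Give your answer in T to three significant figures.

Dipole fields scale as 1/r³ in the far field.
The axial field is twice the equatorial field at the same r, so the geometry factor is 2/1.
B₂ = B₁ · (2/1) · (r₁/r₂)³ = 9.93×10⁻⁶ · 2 · (32.4/130)³.
(r₁/r₂)³ = (0.2492)³ = 0.01548.
B₂ ≈ 3.075×10⁻⁷ T.

B ≈ 3.07×10⁻⁷ T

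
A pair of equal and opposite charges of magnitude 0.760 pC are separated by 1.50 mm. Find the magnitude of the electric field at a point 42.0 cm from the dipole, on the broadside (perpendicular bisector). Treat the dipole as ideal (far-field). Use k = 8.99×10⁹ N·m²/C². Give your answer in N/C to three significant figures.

E ≈ 1.38×10⁻⁴ N/C

Dipole moment p = qd = (7.60×10⁻¹³ C)(0.00150 m) = 1.14×10⁻¹⁵ C·m.
In the equatorial plane E = kp/r³.
E = (8.99×10⁹)(1.14×10⁻¹⁵) / (0.420)³ = 1.383×10⁻⁴ N/C.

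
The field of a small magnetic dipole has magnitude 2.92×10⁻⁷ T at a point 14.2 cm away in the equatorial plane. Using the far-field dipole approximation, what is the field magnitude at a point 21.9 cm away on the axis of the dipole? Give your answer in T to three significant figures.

B ≈ 1.59×10⁻⁷ T

Dipole fields scale as 1/r³ in the far field.
The axial field is twice the equatorial field at the same r, so the geometry factor is 2/1.
B₂ = B₁ · (2/1) · (r₁/r₂)³ = 2.92×10⁻⁷ · 2 · (14.2/21.9)³.
(r₁/r₂)³ = (0.6484)³ = 0.2726.
B₂ ≈ 1.592×10⁻⁷ T.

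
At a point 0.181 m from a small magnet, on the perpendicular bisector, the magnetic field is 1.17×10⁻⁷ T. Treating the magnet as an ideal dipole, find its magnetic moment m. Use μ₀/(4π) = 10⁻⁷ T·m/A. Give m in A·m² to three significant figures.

In the equatorial plane B = (μ₀/4π)·m/r³, so m = Br³·4π/(μ₀).
m = (1.17×10⁻⁷)·(0.181)³ / (10⁻⁷) = 0.006938 A·m².

m ≈ 0.00694 A·m²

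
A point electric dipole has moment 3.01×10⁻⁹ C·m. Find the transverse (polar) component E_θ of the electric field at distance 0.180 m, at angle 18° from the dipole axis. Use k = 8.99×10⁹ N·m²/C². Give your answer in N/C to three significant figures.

For a dipole, E_θ = (kp sinθ)/r³.
kp/r³ = (8.99×10⁹)(3.01×10⁻⁹)/(0.180)³ = 4640 N/C.
E_θ = 4640·sin18° = 1434 N/C.

E_θ ≈ 1430 N/C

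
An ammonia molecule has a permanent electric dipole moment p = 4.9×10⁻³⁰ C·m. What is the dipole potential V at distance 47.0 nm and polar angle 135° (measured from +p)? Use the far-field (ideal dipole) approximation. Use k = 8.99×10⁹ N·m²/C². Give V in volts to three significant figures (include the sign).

The dipole potential is V = kp cosθ / r².
V = (8.99×10⁹)(4.90×10⁻³⁰)·cos135° / (4.70×10⁻⁸)² = -1.410×10⁻⁵ V.

V ≈ -1.41×10⁻⁵ V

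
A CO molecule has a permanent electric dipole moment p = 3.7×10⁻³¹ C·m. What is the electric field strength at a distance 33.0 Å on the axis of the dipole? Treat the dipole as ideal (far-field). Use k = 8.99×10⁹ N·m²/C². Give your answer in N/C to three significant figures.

E ≈ 1.85×10⁵ N/C

On the dipole axis E = 2kp/r³.
E = 2·(8.99×10⁹)(3.70×10⁻³¹) / (3.30×10⁻⁹)³ = 1.851×10⁵ N/C.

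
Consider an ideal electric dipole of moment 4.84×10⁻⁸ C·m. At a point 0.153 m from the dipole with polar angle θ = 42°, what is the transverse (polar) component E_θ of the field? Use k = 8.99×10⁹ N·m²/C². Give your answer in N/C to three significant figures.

E_θ ≈ 8.13×10⁴ N/C

For a dipole, E_θ = (kp sinθ)/r³.
kp/r³ = (8.99×10⁹)(4.84×10⁻⁸)/(0.153)³ = 1.215×10⁵ N/C.
E_θ = 1.215×10⁵·sin42° = 8.129×10⁴ N/C.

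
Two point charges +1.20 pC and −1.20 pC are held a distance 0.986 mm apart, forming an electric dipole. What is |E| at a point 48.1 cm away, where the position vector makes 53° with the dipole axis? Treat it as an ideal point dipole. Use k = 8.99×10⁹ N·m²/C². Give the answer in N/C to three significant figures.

E ≈ 1.38×10⁻⁴ N/C

Dipole moment p = qd = (1.20×10⁻¹² C)(9.86×10⁻⁴ m) = 1.183×10⁻¹⁵ C·m.
At angle θ the dipole field magnitude is E = (kp/r³)·√(1 + 3cos²θ).
kp/r³ = (8.99×10⁹)(1.183×10⁻¹⁵) / (0.481)³ = 9.557×10⁻⁵ N/C.
√(1 + 3cos²53°) = √(1 + 3·0.3622) = √2.0865 ≈ 1.4445.
E ≈ 9.557×10⁻⁵ × 1.444 = 1.380×10⁻⁴ N/C.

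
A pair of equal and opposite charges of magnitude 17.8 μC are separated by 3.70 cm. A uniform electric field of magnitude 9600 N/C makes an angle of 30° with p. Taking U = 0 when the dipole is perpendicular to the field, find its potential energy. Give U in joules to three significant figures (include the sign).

U ≈ -0.00548 J

Dipole moment p = qd = (1.78×10⁻⁵ C)(0.0370 m) = 6.586×10⁻⁷ C·m.
U = −p·E = −pE cosθ.
U = −(6.586×10⁻⁷)(9600)·cos30° = -0.005475 J.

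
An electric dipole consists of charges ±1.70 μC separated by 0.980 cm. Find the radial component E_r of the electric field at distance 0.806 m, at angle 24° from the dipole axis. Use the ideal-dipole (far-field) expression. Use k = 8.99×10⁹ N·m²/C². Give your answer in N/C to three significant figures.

E_r ≈ 523 N/C

Dipole moment p = qd = (1.70×10⁻⁶ C)(0.00980 m) = 1.666×10⁻⁸ C·m.
For a dipole, E_r = (2kp cosθ)/r³.
kp/r³ = (8.99×10⁹)(1.666×10⁻⁸)/(0.806)³ = 286.0 N/C.
E_r = 2·286.0·cos24° = 522.6 N/C.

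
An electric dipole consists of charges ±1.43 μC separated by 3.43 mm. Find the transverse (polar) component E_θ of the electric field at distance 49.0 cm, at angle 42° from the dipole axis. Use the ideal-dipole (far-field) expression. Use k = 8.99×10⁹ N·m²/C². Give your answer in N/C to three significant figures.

E_θ ≈ 251 N/C

Dipole moment p = qd = (1.43×10⁻⁶ C)(0.00343 m) = 4.905×10⁻⁹ C·m.
For a dipole, E_θ = (kp sinθ)/r³.
kp/r³ = (8.99×10⁹)(4.905×10⁻⁹)/(0.490)³ = 374.8 N/C.
E_θ = 374.8·sin42° = 250.8 N/C.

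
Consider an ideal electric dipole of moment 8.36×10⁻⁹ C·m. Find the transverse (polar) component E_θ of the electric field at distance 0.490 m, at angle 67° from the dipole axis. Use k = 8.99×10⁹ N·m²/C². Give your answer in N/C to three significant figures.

E_θ ≈ 588 N/C

For a dipole, E_θ = (kp sinθ)/r³.
kp/r³ = (8.99×10⁹)(8.36×10⁻⁹)/(0.490)³ = 638.8 N/C.
E_θ = 638.8·sin67° = 588.0 N/C.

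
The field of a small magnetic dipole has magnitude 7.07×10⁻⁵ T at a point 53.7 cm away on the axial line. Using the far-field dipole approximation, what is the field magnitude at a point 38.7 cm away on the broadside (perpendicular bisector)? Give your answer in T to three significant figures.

Dipole fields scale as 1/r³ in the far field.
The axial field is twice the equatorial field at the same r, so the geometry factor is 1/2.
B₂ = B₁ · (1/2) · (r₁/r₂)³ = 7.07×10⁻⁵ · 0.5 · (53.7/38.7)³.
(r₁/r₂)³ = (1.388)³ = 2.672.
B₂ ≈ 9.445×10⁻⁵ T.

B ≈ 9.44×10⁻⁵ T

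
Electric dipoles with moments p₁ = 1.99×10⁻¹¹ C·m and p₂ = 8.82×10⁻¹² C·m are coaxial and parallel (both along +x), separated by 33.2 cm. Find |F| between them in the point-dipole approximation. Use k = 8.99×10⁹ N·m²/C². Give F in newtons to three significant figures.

On-axis field of dipole 1 at distance r: E = 2kp₁/r³. Force on dipole 2 is F = p₂·dE/dr (gradient along axis).
dE/dr = −6kp₁/r⁴, so |F| = 6kp₁p₂/r⁴ (attractive for aligned moments).
F = 6(8.99×10⁹)(1.99×10⁻¹¹)(8.82×10⁻¹²)/(0.332)⁴ = 7.793×10⁻¹⁰ N.

F ≈ 7.79×10⁻¹⁰ N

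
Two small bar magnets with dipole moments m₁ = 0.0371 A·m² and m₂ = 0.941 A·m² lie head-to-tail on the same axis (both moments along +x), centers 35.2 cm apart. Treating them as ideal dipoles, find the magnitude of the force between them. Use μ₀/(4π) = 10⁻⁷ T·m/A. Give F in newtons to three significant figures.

F ≈ 1.36×10⁻⁶ N

On-axis B of dipole 1: B = (μ₀/4π)·2m₁/r³. Force on dipole 2: F = m₂·dB/dr.
dB/dr = −(μ₀/4π)·6m₁/r⁴, so |F| = (μ₀/4π)·6m₁m₂/r⁴.
F = 6(10⁻⁷)(0.0371)(0.941)/(0.352)⁴ = 1.364×10⁻⁶ N.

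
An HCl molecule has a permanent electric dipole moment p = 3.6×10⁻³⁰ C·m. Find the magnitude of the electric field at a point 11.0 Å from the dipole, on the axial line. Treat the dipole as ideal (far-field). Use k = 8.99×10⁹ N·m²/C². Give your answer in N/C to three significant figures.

E ≈ 4.86×10⁷ N/C

On the dipole axis E = 2kp/r³.
E = 2·(8.99×10⁹)(3.60×10⁻³⁰) / (1.10×10⁻⁹)³ = 4.863×10⁷ N/C.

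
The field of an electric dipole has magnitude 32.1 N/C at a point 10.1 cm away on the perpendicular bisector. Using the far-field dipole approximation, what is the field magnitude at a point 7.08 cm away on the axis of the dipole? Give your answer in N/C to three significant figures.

E ≈ 186 N/C

Dipole fields scale as 1/r³ in the far field.
The axial field is twice the equatorial field at the same r, so the geometry factor is 2/1.
E₂ = E₁ · (2/1) · (r₁/r₂)³ = 32.1 · 2 · (10.1/7.08)³.
(r₁/r₂)³ = (1.427)³ = 2.903.
E₂ ≈ 186.4 N/C.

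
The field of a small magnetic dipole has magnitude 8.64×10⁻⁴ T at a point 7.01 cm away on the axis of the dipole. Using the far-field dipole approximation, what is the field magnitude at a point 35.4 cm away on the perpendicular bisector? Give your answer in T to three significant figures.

Dipole fields scale as 1/r³ in the far field.
The axial field is twice the equatorial field at the same r, so the geometry factor is 1/2.
B₂ = B₁ · (1/2) · (r₁/r₂)³ = 8.64×10⁻⁴ · 0.5 · (7.01/35.4)³.
(r₁/r₂)³ = (0.198)³ = 0.007765.
B₂ ≈ 3.355×10⁻⁶ T.

B ≈ 3.35×10⁻⁶ T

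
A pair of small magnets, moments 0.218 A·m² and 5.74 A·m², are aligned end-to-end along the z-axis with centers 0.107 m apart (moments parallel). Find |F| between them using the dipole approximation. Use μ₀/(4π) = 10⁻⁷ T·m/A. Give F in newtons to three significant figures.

F ≈ 0.00573 N

On-axis B of dipole 1: B = (μ₀/4π)·2m₁/r³. Force on dipole 2: F = m₂·dB/dr.
dB/dr = −(μ₀/4π)·6m₁/r⁴, so |F| = (μ₀/4π)·6m₁m₂/r⁴.
F = 6(10⁻⁷)(0.218)(5.74)/(0.107)⁴ = 0.005728 N.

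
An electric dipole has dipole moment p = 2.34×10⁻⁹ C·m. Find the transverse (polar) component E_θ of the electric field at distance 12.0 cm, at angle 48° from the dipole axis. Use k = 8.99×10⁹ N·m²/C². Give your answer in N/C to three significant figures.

For a dipole, E_θ = (kp sinθ)/r³.
kp/r³ = (8.99×10⁹)(2.34×10⁻⁹)/(0.120)³ = 1.217×10⁴ N/C.
E_θ = 1.217×10⁴·sin48° = 9047 N/C.

E_θ ≈ 9050 N/C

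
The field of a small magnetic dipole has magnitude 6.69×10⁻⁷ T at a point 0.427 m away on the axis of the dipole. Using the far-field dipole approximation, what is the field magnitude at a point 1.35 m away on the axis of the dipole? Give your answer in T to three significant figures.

Dipole fields scale as 1/r³ in the far field; the geometry is the same at both points.
B₂ = B₁ · (r₁/r₂)³ = 6.69×10⁻⁷ · (0.427/1.35)³.
(r₁/r₂)³ = (0.3163)³ = 0.03164.
B₂ ≈ 2.117×10⁻⁸ T.

B ≈ 2.12×10⁻⁸ T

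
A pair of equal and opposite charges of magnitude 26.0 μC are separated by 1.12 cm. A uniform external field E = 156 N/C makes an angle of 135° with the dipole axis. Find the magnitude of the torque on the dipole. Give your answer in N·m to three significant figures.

Dipole moment p = qd = (2.60×10⁻⁵ C)(0.0112 m) = 2.912×10⁻⁷ C·m.
Torque on an electric dipole: τ = pE sinθ.
τ = (2.912×10⁻⁷)(156)·sin135° = 3.212×10⁻⁵ N·m.

τ ≈ 3.21×10⁻⁵ N·m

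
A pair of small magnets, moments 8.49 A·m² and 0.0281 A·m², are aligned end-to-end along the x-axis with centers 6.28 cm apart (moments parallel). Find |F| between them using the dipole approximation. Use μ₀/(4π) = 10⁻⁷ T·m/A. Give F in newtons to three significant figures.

F ≈ 0.00920 N

On-axis B of dipole 1: B = (μ₀/4π)·2m₁/r³. Force on dipole 2: F = m₂·dB/dr.
dB/dr = −(μ₀/4π)·6m₁/r⁴, so |F| = (μ₀/4π)·6m₁m₂/r⁴.
F = 6(10⁻⁷)(8.49)(0.0281)/(0.0628)⁴ = 0.009203 N.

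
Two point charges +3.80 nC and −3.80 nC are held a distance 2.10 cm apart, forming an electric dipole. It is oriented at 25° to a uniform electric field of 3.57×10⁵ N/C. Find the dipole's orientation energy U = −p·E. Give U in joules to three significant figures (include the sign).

U ≈ -2.58×10⁻⁵ J

Dipole moment p = qd = (3.80×10⁻⁹ C)(0.0210 m) = 7.98×10⁻¹¹ C·m.
U = −p·E = −pE cosθ.
U = −(7.98×10⁻¹¹)(3.57×10⁵)·cos25° = -2.582×10⁻⁵ J.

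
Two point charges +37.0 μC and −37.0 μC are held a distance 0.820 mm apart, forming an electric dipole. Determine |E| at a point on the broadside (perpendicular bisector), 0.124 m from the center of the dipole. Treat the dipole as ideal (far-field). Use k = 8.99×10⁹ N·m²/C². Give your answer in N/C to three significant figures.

E ≈ 1.43×10⁵ N/C

Dipole moment p = qd = (3.70×10⁻⁵ C)(8.20×10⁻⁴ m) = 3.034×10⁻⁸ C·m.
On the perpendicular bisector E = kp/r³ (half the axial value at the same distance).
E = (8.99×10⁹)(3.034×10⁻⁸) / (0.124)³ = 1.431×10⁵ N/C.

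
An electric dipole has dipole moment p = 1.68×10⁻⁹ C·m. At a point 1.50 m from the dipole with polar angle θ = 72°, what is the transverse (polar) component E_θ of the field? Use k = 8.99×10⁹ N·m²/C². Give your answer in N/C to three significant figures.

For a dipole, E_θ = (kp sinθ)/r³.
kp/r³ = (8.99×10⁹)(1.68×10⁻⁹)/(1.50)³ = 4.475 N/C.
E_θ = 4.475·sin72° = 4.256 N/C.

E_θ ≈ 4.26 N/C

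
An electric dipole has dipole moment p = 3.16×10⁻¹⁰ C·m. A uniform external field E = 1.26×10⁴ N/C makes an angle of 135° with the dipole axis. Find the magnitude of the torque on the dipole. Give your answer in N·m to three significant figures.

Torque on an electric dipole: τ = pE sinθ.
τ = (3.16×10⁻¹⁰)(1.26×10⁴)·sin135° = 2.815×10⁻⁶ N·m.

τ ≈ 2.82×10⁻⁶ N·m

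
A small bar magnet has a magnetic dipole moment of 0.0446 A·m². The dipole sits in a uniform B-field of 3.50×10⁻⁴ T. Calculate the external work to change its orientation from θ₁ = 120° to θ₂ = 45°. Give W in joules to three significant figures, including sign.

W ≈ -1.88×10⁻⁵ J

W_ext = ΔU = −mB cosθ₂ + mB cosθ₁ = mB(cosθ₁ − cosθ₂).
W = (0.0446)(3.50×10⁻⁴)·(cos120° − cos45°) = (1.561×10⁻⁵)·(-1.2071) = -1.884×10⁻⁵ J.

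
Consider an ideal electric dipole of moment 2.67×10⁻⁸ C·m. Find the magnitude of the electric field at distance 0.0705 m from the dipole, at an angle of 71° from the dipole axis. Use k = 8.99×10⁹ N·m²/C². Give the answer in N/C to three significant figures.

E ≈ 7.86×10⁵ N/C

At angle θ the dipole field magnitude is E = (kp/r³)·√(1 + 3cos²θ).
kp/r³ = (8.99×10⁹)(2.67×10⁻⁸) / (0.0705)³ = 6.850×10⁵ N/C.
√(1 + 3cos²71°) = √(1 + 3·0.1060) = √1.3180 ≈ 1.1480.
E ≈ 6.850×10⁵ × 1.148 = 7.864×10⁵ N/C.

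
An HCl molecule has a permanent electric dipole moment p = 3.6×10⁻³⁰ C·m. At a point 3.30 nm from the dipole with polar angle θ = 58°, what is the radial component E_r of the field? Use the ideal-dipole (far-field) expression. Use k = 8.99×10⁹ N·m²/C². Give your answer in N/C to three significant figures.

For a dipole, E_r = (2kp cosθ)/r³.
kp/r³ = (8.99×10⁹)(3.60×10⁻³⁰)/(3.30×10⁻⁹)³ = 9.006×10⁵ N/C.
E_r = 2·9.006×10⁵·cos58° = 9.545×10⁵ N/C.

E_r ≈ 9.54×10⁵ N/C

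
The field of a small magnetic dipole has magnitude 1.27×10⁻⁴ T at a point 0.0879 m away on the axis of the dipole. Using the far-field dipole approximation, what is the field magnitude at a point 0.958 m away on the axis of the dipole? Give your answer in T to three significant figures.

B ≈ 9.81×10⁻⁸ T

Dipole fields scale as 1/r³ in the far field; the geometry is the same at both points.
B₂ = B₁ · (r₁/r₂)³ = 1.27×10⁻⁴ · (0.0879/0.958)³.
(r₁/r₂)³ = (0.09175)³ = 0.0007724.
B₂ ≈ 9.810×10⁻⁸ T.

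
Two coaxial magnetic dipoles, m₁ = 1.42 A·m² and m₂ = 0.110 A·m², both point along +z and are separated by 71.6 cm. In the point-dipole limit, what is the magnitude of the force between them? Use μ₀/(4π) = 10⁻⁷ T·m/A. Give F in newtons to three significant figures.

On-axis B of dipole 1: B = (μ₀/4π)·2m₁/r³. Force on dipole 2: F = m₂·dB/dr.
dB/dr = −(μ₀/4π)·6m₁/r⁴, so |F| = (μ₀/4π)·6m₁m₂/r⁴.
F = 6(10⁻⁷)(1.42)(0.110)/(0.716)⁴ = 3.566×10⁻⁷ N.

F ≈ 3.57×10⁻⁷ N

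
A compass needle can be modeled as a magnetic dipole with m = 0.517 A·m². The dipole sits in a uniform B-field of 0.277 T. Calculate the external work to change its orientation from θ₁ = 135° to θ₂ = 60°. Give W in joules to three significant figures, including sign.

W ≈ -0.173 J

W_ext = ΔU = −mB cosθ₂ + mB cosθ₁ = mB(cosθ₁ − cosθ₂).
W = (0.517)(0.277)·(cos135° − cos60°) = (0.1432)·(-1.2071) = -0.1729 J.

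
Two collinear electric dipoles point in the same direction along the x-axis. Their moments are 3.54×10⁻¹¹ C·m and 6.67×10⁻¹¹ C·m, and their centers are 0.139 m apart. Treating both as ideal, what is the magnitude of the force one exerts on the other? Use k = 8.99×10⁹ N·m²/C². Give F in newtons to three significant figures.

F ≈ 3.41×10⁻⁷ N

On-axis field of dipole 1 at distance r: E = 2kp₁/r³. Force on dipole 2 is F = p₂·dE/dr (gradient along axis).
dE/dr = −6kp₁/r⁴, so |F| = 6kp₁p₂/r⁴ (attractive for aligned moments).
F = 6(8.99×10⁹)(3.54×10⁻¹¹)(6.67×10⁻¹¹)/(0.139)⁴ = 3.412×10⁻⁷ N.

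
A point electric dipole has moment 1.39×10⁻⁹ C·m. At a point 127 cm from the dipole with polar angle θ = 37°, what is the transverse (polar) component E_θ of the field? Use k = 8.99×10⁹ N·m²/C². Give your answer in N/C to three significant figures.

E_θ ≈ 3.67 N/C

For a dipole, E_θ = (kp sinθ)/r³.
kp/r³ = (8.99×10⁹)(1.39×10⁻⁹)/(1.27)³ = 6.100 N/C.
E_θ = 6.100·sin37° = 3.671 N/C.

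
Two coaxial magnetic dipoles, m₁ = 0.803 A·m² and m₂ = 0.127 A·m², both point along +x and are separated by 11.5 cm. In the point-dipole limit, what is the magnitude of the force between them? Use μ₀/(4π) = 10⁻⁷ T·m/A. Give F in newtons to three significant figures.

On-axis B of dipole 1: B = (μ₀/4π)·2m₁/r³. Force on dipole 2: F = m₂·dB/dr.
dB/dr = −(μ₀/4π)·6m₁/r⁴, so |F| = (μ₀/4π)·6m₁m₂/r⁴.
F = 6(10⁻⁷)(0.803)(0.127)/(0.115)⁴ = 3.498×10⁻⁴ N.

F ≈ 3.50×10⁻⁴ N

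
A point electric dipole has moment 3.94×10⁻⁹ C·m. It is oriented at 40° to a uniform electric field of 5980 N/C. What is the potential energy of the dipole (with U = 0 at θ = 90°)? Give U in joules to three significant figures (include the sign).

U ≈ -1.80×10⁻⁵ J

U = −p·E = −pE cosθ.
U = −(3.94×10⁻⁹)(5980)·cos40° = -1.805×10⁻⁵ J.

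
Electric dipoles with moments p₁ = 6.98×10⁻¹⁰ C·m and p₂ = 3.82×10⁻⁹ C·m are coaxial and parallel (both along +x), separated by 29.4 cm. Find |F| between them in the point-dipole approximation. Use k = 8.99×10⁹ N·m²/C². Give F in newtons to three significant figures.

F ≈ 1.93×10⁻⁵ N

On-axis field of dipole 1 at distance r: E = 2kp₁/r³. Force on dipole 2 is F = p₂·dE/dr (gradient along axis).
dE/dr = −6kp₁/r⁴, so |F| = 6kp₁p₂/r⁴ (attractive for aligned moments).
F = 6(8.99×10⁹)(6.98×10⁻¹⁰)(3.82×10⁻⁹)/(0.294)⁴ = 1.925×10⁻⁵ N.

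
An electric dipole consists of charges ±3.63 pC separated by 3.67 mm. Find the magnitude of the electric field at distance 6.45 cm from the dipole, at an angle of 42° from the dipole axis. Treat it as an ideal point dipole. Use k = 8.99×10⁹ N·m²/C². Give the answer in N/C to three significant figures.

E ≈ 0.727 N/C

Dipole moment p = qd = (3.63×10⁻¹² C)(0.00367 m) = 1.332×10⁻¹⁴ C·m.
At angle θ the dipole field magnitude is E = (kp/r³)·√(1 + 3cos²θ).
kp/r³ = (8.99×10⁹)(1.332×10⁻¹⁴) / (0.0645)³ = 0.4463 N/C.
√(1 + 3cos²42°) = √(1 + 3·0.5523) = √2.6568 ≈ 1.6300.
E ≈ 0.4463 × 1.630 = 0.7274 N/C.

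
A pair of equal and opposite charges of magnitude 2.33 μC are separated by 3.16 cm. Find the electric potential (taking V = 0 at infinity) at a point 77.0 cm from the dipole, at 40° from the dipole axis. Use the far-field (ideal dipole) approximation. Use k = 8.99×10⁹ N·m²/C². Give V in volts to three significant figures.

Dipole moment p = qd = (2.33×10⁻⁶ C)(0.0316 m) = 7.363×10⁻⁸ C·m.
The dipole potential is V = kp cosθ / r².
V = (8.99×10⁹)(7.363×10⁻⁸)·cos40° / (0.770)² = 855.2 V.

V ≈ 855 V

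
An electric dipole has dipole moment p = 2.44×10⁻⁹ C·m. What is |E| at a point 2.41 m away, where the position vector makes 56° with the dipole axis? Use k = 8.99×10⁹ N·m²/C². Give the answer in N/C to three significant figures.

At angle θ the dipole field magnitude is E = (kp/r³)·√(1 + 3cos²θ).
kp/r³ = (8.99×10⁹)(2.44×10⁻⁹) / (2.41)³ = 1.567 N/C.
√(1 + 3cos²56°) = √(1 + 3·0.3127) = √1.9381 ≈ 1.3922.
E ≈ 1.567 × 1.392 = 2.182 N/C.

E ≈ 2.18 N/C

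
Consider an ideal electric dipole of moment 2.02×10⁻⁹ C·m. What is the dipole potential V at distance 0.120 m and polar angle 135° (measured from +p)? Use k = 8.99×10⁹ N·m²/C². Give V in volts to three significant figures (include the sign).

The dipole potential is V = kp cosθ / r².
V = (8.99×10⁹)(2.02×10⁻⁹)·cos135° / (0.120)² = -891.7 V.

V ≈ -892 V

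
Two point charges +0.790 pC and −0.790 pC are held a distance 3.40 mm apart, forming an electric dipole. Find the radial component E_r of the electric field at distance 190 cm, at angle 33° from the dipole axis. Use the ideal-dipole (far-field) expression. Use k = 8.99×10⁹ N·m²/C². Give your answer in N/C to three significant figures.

Dipole moment p = qd = (7.90×10⁻¹³ C)(0.00340 m) = 2.686×10⁻¹⁵ C·m.
For a dipole, E_r = (2kp cosθ)/r³.
kp/r³ = (8.99×10⁹)(2.686×10⁻¹⁵)/(1.90)³ = 3.521×10⁻⁶ N/C.
E_r = 2·3.521×10⁻⁶·cos33° = 5.905×10⁻⁶ N/C.

E_r ≈ 5.91×10⁻⁶ N/C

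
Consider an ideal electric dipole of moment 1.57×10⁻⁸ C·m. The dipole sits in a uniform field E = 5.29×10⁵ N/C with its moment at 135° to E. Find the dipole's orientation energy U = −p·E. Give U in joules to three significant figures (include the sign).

U = −p·E = −pE cosθ.
U = −(1.57×10⁻⁸)(5.29×10⁵)·cos135° = 0.005873 J.

U ≈ 0.00587 J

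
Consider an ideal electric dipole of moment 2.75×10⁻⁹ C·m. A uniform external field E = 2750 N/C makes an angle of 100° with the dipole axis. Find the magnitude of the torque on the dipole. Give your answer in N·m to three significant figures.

τ ≈ 7.45×10⁻⁶ N·m

Torque on an electric dipole: τ = pE sinθ.
τ = (2.75×10⁻⁹)(2750)·sin100° = 7.448×10⁻⁶ N·m.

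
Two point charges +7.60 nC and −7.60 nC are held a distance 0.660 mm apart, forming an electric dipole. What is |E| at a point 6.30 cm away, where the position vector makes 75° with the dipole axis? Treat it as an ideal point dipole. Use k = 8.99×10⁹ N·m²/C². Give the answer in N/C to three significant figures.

Dipole moment p = qd = (7.60×10⁻⁹ C)(6.60×10⁻⁴ m) = 5.016×10⁻¹² C·m.
At angle θ the dipole field magnitude is E = (kp/r³)·√(1 + 3cos²θ).
kp/r³ = (8.99×10⁹)(5.016×10⁻¹²) / (0.0630)³ = 180.3 N/C.
√(1 + 3cos²75°) = √(1 + 3·0.0670) = √1.2010 ≈ 1.0959.
E ≈ 180.3 × 1.096 = 197.6 N/C.

E ≈ 198 N/C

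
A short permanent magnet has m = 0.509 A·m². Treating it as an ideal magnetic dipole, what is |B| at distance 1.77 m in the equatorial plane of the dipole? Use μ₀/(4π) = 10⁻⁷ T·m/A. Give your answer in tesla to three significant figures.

In the equatorial plane B = (μ₀/4π)·m/r³ (half the axial value).
B = (10⁻⁷)·(0.509) / (1.77)³ = 9.179×10⁻⁹ T.

B ≈ 9.18×10⁻⁹ T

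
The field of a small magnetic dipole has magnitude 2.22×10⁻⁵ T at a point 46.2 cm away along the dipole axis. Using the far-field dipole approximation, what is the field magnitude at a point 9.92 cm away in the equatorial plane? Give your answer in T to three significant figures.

B ≈ 0.00112 T

Dipole fields scale as 1/r³ in the far field.
The axial field is twice the equatorial field at the same r, so the geometry factor is 1/2.
B₂ = B₁ · (1/2) · (r₁/r₂)³ = 2.22×10⁻⁵ · 0.5 · (46.2/9.92)³.
(r₁/r₂)³ = (4.657)³ = 101.
B₂ ≈ 0.001121 T.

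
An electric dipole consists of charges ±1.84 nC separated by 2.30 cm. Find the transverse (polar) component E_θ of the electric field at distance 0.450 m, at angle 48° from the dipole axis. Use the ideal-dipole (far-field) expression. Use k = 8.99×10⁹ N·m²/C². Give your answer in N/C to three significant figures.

Dipole moment p = qd = (1.84×10⁻⁹ C)(0.0230 m) = 4.232×10⁻¹¹ C·m.
For a dipole, E_θ = (kp sinθ)/r³.
kp/r³ = (8.99×10⁹)(4.232×10⁻¹¹)/(0.450)³ = 4.175 N/C.
E_θ = 4.175·sin48° = 3.103 N/C.

E_θ ≈ 3.10 N/C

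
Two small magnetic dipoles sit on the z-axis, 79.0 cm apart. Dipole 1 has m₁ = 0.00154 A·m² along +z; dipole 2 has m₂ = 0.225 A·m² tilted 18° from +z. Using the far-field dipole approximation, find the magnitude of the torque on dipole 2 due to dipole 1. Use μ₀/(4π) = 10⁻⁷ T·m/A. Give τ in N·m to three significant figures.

Dipole B is on the axis of dipole A, so B₁ there is axial: B₁ = (μ₀/4π)·2m₁/r³ along +z.
B₁ = 2(10⁻⁷)(0.00154)/(0.790)³ = 6.247×10⁻¹⁰ T.
τ = m₂ B₁ sinθ.
τ = (0.225)(6.247×10⁻¹⁰)·sin18° = 4.343×10⁻¹¹ N·m.

τ ≈ 4.34×10⁻¹¹ N·m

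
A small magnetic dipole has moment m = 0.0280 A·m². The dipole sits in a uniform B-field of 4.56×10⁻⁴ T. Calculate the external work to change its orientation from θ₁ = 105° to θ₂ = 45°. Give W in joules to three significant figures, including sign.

W ≈ -1.23×10⁻⁵ J

W_ext = ΔU = −mB cosθ₂ + mB cosθ₁ = mB(cosθ₁ − cosθ₂).
W = (0.0280)(4.56×10⁻⁴)·(cos105° − cos45°) = (1.277×10⁻⁵)·(-0.9659) = -1.233×10⁻⁵ J.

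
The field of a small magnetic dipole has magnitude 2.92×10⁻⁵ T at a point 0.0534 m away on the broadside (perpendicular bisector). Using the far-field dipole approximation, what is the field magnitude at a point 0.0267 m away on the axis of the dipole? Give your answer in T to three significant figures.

Dipole fields scale as 1/r³ in the far field.
The axial field is twice the equatorial field at the same r, so the geometry factor is 2/1.
B₂ = B₁ · (2/1) · (r₁/r₂)³ = 2.92×10⁻⁵ · 2 · (0.0534/0.0267)³.
(r₁/r₂)³ = (2)³ = 8.
B₂ ≈ 4.672×10⁻⁴ T.

B ≈ 4.67×10⁻⁴ T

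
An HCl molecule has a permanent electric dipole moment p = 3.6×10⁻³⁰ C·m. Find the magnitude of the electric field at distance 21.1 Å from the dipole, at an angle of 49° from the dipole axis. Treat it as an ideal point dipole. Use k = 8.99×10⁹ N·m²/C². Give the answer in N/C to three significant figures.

E ≈ 5.21×10⁶ N/C

At angle θ the dipole field magnitude is E = (kp/r³)·√(1 + 3cos²θ).
kp/r³ = (8.99×10⁹)(3.60×10⁻³⁰) / (2.11×10⁻⁹)³ = 3.445×10⁶ N/C.
√(1 + 3cos²49°) = √(1 + 3·0.4304) = √2.2912 ≈ 1.5137.
E ≈ 3.445×10⁶ × 1.514 = 5.215×10⁶ N/C.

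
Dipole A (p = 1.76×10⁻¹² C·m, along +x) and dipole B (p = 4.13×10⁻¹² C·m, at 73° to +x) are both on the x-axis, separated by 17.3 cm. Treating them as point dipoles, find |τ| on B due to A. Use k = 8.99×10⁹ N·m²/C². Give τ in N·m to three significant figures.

The second dipole sits on the axis of the first, so the field there is axial: E₁ = 2kp₁/r³ along +x.
E₁ = 2(8.99×10⁹)(1.76×10⁻¹²)/(0.173)³ = 6.112 N/C.
Torque on the second dipole: τ = p₂ E₁ sinθ.
τ = (4.13×10⁻¹²)(6.112)·sin73° = 2.414×10⁻¹¹ N·m.

τ ≈ 2.41×10⁻¹¹ N·m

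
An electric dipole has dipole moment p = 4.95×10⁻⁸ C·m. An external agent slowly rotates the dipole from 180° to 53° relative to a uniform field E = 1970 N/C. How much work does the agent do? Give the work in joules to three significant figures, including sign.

W ≈ -1.56×10⁻⁴ J

W_ext = ΔU = U(θ₂) − U(θ₁) = −pE cosθ₂ − (−pE cosθ₁) = pE(cosθ₁ − cosθ₂).
W = (4.95×10⁻⁸)(1970)·(cos180° − cos53°) = (9.752×10⁻⁵)·(-1.6018) = -1.562×10⁻⁴ J.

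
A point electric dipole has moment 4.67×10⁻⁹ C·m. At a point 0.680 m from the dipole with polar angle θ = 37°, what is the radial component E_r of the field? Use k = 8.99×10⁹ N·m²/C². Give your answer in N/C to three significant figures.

For a dipole, E_r = (2kp cosθ)/r³.
kp/r³ = (8.99×10⁹)(4.67×10⁻⁹)/(0.680)³ = 133.5 N/C.
E_r = 2·133.5·cos37° = 213.3 N/C.

E_r ≈ 213 N/C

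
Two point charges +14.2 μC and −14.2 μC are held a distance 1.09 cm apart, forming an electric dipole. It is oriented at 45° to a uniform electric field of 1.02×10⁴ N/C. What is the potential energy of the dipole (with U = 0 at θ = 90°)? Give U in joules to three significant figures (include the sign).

U ≈ -0.00112 J

Dipole moment p = qd = (1.42×10⁻⁵ C)(0.0109 m) = 1.548×10⁻⁷ C·m.
U = −p·E = −pE cosθ.
U = −(1.548×10⁻⁷)(1.02×10⁴)·cos45° = -0.001116 J.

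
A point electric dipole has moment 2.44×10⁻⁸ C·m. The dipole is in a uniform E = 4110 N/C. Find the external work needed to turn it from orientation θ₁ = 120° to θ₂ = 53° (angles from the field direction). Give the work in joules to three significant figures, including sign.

W ≈ -1.10×10⁻⁴ J

W_ext = ΔU = U(θ₂) − U(θ₁) = −pE cosθ₂ − (−pE cosθ₁) = pE(cosθ₁ − cosθ₂).
W = (2.44×10⁻⁸)(4110)·(cos120° − cos53°) = (1.003×10⁻⁴)·(-1.1018) = -1.105×10⁻⁴ J.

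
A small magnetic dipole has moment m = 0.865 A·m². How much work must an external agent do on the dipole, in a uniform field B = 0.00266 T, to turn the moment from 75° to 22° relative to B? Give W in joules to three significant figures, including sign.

W ≈ -0.00154 J

W_ext = ΔU = −mB cosθ₂ + mB cosθ₁ = mB(cosθ₁ − cosθ₂).
W = (0.865)(0.00266)·(cos75° − cos22°) = (0.002301)·(-0.6684) = -0.001538 J.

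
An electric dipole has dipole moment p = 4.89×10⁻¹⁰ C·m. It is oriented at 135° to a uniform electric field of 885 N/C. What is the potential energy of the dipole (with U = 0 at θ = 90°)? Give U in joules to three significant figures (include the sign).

U = −p·E = −pE cosθ.
U = −(4.89×10⁻¹⁰)(885)·cos135° = 3.060×10⁻⁷ J.

U ≈ 3.06×10⁻⁷ J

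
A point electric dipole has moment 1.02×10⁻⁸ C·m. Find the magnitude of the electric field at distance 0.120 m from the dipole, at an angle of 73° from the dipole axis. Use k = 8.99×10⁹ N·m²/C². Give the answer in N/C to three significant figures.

E ≈ 5.95×10⁴ N/C

At angle θ the dipole field magnitude is E = (kp/r³)·√(1 + 3cos²θ).
kp/r³ = (8.99×10⁹)(1.02×10⁻⁸) / (0.120)³ = 5.307×10⁴ N/C.
√(1 + 3cos²73°) = √(1 + 3·0.0855) = √1.2564 ≈ 1.1209.
E ≈ 5.307×10⁴ × 1.121 = 5.948×10⁴ N/C.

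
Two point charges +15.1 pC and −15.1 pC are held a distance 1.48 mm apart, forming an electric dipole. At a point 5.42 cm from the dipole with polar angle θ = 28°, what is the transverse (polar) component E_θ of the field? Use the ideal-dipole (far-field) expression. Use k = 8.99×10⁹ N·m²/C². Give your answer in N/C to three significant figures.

Dipole moment p = qd = (1.51×10⁻¹¹ C)(0.00148 m) = 2.235×10⁻¹⁴ C·m.
For a dipole, E_θ = (kp sinθ)/r³.
kp/r³ = (8.99×10⁹)(2.235×10⁻¹⁴)/(0.0542)³ = 1.262 N/C.
E_θ = 1.262·sin28° = 0.5924 N/C.

E_θ ≈ 0.592 N/C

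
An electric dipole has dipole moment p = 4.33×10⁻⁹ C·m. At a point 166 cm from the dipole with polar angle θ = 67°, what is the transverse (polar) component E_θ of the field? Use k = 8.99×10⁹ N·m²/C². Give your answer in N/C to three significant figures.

For a dipole, E_θ = (kp sinθ)/r³.
kp/r³ = (8.99×10⁹)(4.33×10⁻⁹)/(1.66)³ = 8.510 N/C.
E_θ = 8.510·sin67° = 7.833 N/C.

E_θ ≈ 7.83 N/C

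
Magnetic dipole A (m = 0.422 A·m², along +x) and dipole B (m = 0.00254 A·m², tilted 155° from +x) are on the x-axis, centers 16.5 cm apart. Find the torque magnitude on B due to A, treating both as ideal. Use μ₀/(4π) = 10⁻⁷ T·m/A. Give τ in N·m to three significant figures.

Dipole B is on the axis of dipole A, so B₁ there is axial: B₁ = (μ₀/4π)·2m₁/r³ along +x.
B₁ = 2(10⁻⁷)(0.422)/(0.165)³ = 1.879×10⁻⁵ T.
τ = m₂ B₁ sinθ.
τ = (0.00254)(1.879×10⁻⁵)·sin155° = 2.017×10⁻⁸ N·m.

τ ≈ 2.02×10⁻⁸ N·m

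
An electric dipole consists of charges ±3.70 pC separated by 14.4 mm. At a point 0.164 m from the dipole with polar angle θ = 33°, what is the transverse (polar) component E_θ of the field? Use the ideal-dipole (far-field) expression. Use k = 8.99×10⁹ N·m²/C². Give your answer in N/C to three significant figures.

Dipole moment p = qd = (3.70×10⁻¹² C)(0.0144 m) = 5.328×10⁻¹⁴ C·m.
For a dipole, E_θ = (kp sinθ)/r³.
kp/r³ = (8.99×10⁹)(5.328×10⁻¹⁴)/(0.164)³ = 0.1086 N/C.
E_θ = 0.1086·sin33° = 0.05914 N/C.

E_θ ≈ 0.0591 N/C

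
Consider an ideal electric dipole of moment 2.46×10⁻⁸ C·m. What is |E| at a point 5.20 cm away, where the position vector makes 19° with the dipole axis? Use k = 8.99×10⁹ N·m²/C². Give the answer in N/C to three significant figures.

At angle θ the dipole field magnitude is E = (kp/r³)·√(1 + 3cos²θ).
kp/r³ = (8.99×10⁹)(2.46×10⁻⁸) / (0.0520)³ = 1.573×10⁶ N/C.
√(1 + 3cos²19°) = √(1 + 3·0.8940) = √3.6820 ≈ 1.9189.
E ≈ 1.573×10⁶ × 1.919 = 3.018×10⁶ N/C.

E ≈ 3.02×10⁶ N/C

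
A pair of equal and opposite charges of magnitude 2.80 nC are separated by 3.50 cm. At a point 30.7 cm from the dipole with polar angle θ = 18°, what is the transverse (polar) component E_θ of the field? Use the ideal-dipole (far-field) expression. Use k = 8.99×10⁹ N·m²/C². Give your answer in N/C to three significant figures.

E_θ ≈ 9.41 N/C

Dipole moment p = qd = (2.80×10⁻⁹ C)(0.0350 m) = 9.80×10⁻¹¹ C·m.
For a dipole, E_θ = (kp sinθ)/r³.
kp/r³ = (8.99×10⁹)(9.80×10⁻¹¹)/(0.307)³ = 30.45 N/C.
E_θ = 30.45·sin18° = 9.409 N/C.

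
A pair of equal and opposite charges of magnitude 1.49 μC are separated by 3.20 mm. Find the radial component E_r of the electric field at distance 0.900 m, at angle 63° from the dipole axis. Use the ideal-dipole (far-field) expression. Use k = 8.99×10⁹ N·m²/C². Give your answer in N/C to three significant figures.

Dipole moment p = qd = (1.49×10⁻⁶ C)(0.00320 m) = 4.768×10⁻⁹ C·m.
For a dipole, E_r = (2kp cosθ)/r³.
kp/r³ = (8.99×10⁹)(4.768×10⁻⁹)/(0.900)³ = 58.80 N/C.
E_r = 2·58.80·cos63° = 53.39 N/C.

E_r ≈ 53.4 N/C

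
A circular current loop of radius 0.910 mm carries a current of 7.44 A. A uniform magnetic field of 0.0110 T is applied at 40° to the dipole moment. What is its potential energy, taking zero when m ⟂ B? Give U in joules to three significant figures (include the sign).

Magnetic moment m = IA = Iπa² = (7.44)·π·(9.10×10⁻⁴)² = 1.936×10⁻⁵ A·m².
U = −m·B = −mB cosθ.
U = −(1.936×10⁻⁵)(0.0110)·cos40° = -1.631×10⁻⁷ J.

U ≈ -1.63×10⁻⁷ J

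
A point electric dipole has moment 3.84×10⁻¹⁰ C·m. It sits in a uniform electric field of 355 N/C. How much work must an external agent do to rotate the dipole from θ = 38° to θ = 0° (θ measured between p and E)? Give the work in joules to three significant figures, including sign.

W ≈ -2.89×10⁻⁸ J

W_ext = ΔU = U(θ₂) − U(θ₁) = −pE cosθ₂ − (−pE cosθ₁) = pE(cosθ₁ − cosθ₂).
W = (3.84×10⁻¹⁰)(355)·(cos38° − cos0°) = (1.363×10⁻⁷)·(-0.2120) = -2.890×10⁻⁸ J.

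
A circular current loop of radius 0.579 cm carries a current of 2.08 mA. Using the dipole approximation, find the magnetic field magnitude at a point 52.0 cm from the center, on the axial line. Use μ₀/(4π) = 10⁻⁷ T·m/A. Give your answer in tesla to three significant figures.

B ≈ 3.12×10⁻¹³ T

Magnetic moment m = IA = Iπa² = (0.00208)·π·(0.00579)² = 2.191×10⁻⁷ A·m².
On axis B = (μ₀/4π)·2m/r³.
B = 2·(10⁻⁷)·(2.191×10⁻⁷) / (0.520)³ = 3.116×10⁻¹³ T.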